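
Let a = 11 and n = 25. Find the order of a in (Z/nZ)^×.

The order of 11 must divide φ(25) = φ(5^2) = 5·(5−1) = 20 = 2^2 · 5.
Divisors of 20: 1, 2, 4, 5, 10, 20.
Evaluate successive powers at the divisors of 20:
11^1 ≡ 11 (mod 25)
11^2 ≡ 21 (mod 25)
11^4 ≡ 16 (mod 25)
11^5 ≡ 1 (mod 25) ✓
The smallest such exponent is 5, so the order of 11 is 5.

5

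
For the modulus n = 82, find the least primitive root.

φ(82) = φ(2)·φ(41) = 1·40 = 40 = 2^3 · 5.
g is a primitive root iff g^(40/q) ≢ 1 (mod 82) for each prime q ∈ {2, 5}.
g = 2: gcd(2, 82) = 2 > 1, not a unit — skip.
g = 3: 3^20 ≡ 81; 3^8 ≡ 1 — hits 1, so not a primitive root.
g = 4: gcd(4, 82) = 2 > 1, not a unit — skip.
g = 5: 5^20 ≡ 1 — hits 1, so not a primitive root.
g = 6: gcd(6, 82) = 2 > 1, not a unit — skip.
g = 7: 7^20 ≡ 81; 7^8 ≡ 37 — none is 1, so 7 is a primitive root.
The smallest primitive root modulo 82 is 7.

7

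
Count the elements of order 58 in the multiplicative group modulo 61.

0

φ(61) = 61 − 1 = 60 = 2^2 · 3 · 5.
In a cyclic group of order 60, there are φ(d) elements of order d for each divisor d of 60, and zero for non-divisors.
Since 58 ∤ 60, the count is 0.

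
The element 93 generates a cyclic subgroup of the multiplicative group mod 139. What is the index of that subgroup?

Since 93 ∈ (Z/139Z)^×, its order divides φ(139) = 139 − 1 = 138 = 2 · 3 · 23.
Divisors of 138: 1, 2, 3, 6, 23, 46, 69, 138.
Compute 93^d (mod 139) for the divisors d until we hit 1:
93^1 ≡ 93
93^2 ≡ 31
93^3 ≡ 103
93^6 ≡ 45
93^23 ≡ 97
93^46 ≡ 96
93^69 ≡ 138
93^138 ≡ 1
The order of 93 is 138, so the subgroup it generates has 138 elements.
The index is φ(139) / ord(93) = 138 / 138 = 1.

1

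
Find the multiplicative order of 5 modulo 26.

4

ord(5) | φ(26) = φ(2)·φ(13) = 1·12 = 12 = 2^2 · 3.
Divisors of 12: 1, 2, 3, 4, 6, 12.
Evaluate successive powers at the divisors of 12:
5^1 ≡ 5 (mod 26)
5^2 ≡ 25 (mod 26)
5^3 ≡ 21 (mod 26)
5^4 ≡ 1 (mod 26) ✓
Hence ord(5) = 4.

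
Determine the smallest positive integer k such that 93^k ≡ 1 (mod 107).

106

ord(93) | φ(107) = 107 − 1 = 106 = 2 · 53.
Divisors of 106: 1, 2, 53, 106.
Compute 93^d (mod 107) for the divisors d until we hit 1:
93^1 ≡ 93
93^2 ≡ 89
93^53 ≡ 106
93^106 ≡ 1
The smallest such exponent is 106, so the order of 93 is 106.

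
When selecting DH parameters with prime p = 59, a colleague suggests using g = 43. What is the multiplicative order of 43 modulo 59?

By Lagrange's theorem, ord_59(43) divides φ(59) = 59 − 1 = 58 = 2 · 29.
Divisors of 58: 1, 2, 29, 58.
Check 43^d mod 59 for each divisor in increasing order:
43^1 ≡ 43 (mod 59)
43^2 ≡ 20 (mod 59)
43^29 ≡ 58 (mod 59)
43^58 ≡ 1 (mod 59) ✓
Therefore the multiplicative order of 43 modulo 59 is 58.

58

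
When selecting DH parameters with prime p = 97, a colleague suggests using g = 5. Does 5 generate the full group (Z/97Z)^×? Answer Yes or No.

φ(97) = 97 − 1 = 96 = 2^5 · 3.
5 is a primitive root mod 97 iff 5^(φ(97)/q) ≢ 1 for every prime q | φ(97), i.e. q ∈ {2, 3}.
5^48 ≡ 96 (mod 97)  [q = 2: ≢ 1 ✓]
5^32 ≡ 35 (mod 97)  [q = 3: ≢ 1 ✓]
Every test exponent gives a nontrivial residue, hence 5 generates the full group.

Yes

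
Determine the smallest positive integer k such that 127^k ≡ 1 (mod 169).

78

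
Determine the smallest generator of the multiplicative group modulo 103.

5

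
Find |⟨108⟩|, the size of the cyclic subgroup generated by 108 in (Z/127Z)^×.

ord(108) | φ(127) = 127 − 1 = 126 = 2 · 3^2 · 7.
Divisors of 126: 1, 2, 3, 6, 7, 9, 14, 18, 21, 42, 63, 126.
Compute 108^d (mod 127) for the divisors d until we hit 1:
108^1 ≡ 108
108^2 ≡ 107
108^3 ≡ 126
108^6 ≡ 1
Hence ord(108) = 6.

6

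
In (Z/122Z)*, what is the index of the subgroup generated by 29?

5

By Lagrange's theorem, ord_122(29) divides φ(122) = φ(2)·φ(61) = 1·60 = 60 = 2^2 · 3 · 5.
Divisors of 60: 1, 2, 3, 4, 5, 6, 10, 12, 15, 20, 30, 60.
Compute 29^d (mod 122) for the divisors d until we hit 1:
29^1 ≡ 29 (mod 122)
29^2 ≡ 109 (mod 122)
29^3 ≡ 111 (mod 122)
29^4 ≡ 47 (mod 122)
29^5 ≡ 21 (mod 122)
29^6 ≡ 121 (mod 122)
29^10 ≡ 75 (mod 122)
29^12 ≡ 1 (mod 122) ✓
The order of 29 is 12, so the subgroup it generates has 12 elements.
The index is φ(122) / ord(29) = 60 / 12 = 5.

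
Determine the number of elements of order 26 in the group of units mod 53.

12

φ(53) = 53 − 1 = 52 = 2^2 · 13.
In a cyclic group of order 52, there are φ(d) elements of order d for each divisor d of 52, and zero for non-divisors.
26 = 2 · 13 divides 52, and φ(26) = 12.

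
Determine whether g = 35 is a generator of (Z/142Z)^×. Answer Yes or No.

φ(142) = φ(2)·φ(71) = 1·70 = 70 = 2 · 5 · 7.
35 is a primitive root mod 142 iff 35^(φ(142)/q) ≢ 1 for every prime q | φ(142), i.e. q ∈ {2, 5, 7}.
35^35 ≡ 141 (mod 142)  [q = 2: ≢ 1 ✓]
35^14 ≡ 25 (mod 142)  [q = 5: ≢ 1 ✓]
35^10 ≡ 45 (mod 142)  [q = 7: ≢ 1 ✓]
Every test exponent gives a nontrivial residue, hence 35 generates the full group.

Yes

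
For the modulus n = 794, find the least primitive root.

5

φ(794) = φ(2)·φ(397) = 1·396 = 396 = 2^2 · 3^2 · 11.
Test candidates g = 2, 3, … against the prime factors q ∈ {2, 3, 11} of φ(794): g is a generator iff g^(396/q) ≢ 1 for every such q.
g = 2: gcd(2, 794) = 2 > 1, not a unit — skip.
g = 3: 3^198 ≡ 1 — hits 1, so not a primitive root.
g = 4: gcd(4, 794) = 2 > 1, not a unit — skip.
g = 5: 5^198 ≡ 793; 5^132 ≡ 759; 5^36 ≡ 687 — none is 1, so 5 is a primitive root.
The smallest primitive root modulo 794 is 5.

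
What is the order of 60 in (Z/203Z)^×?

The order of 60 must divide φ(203) = φ(7·29) = (7−1)·(29−1) = 6·28 = 168 = 2^3 · 3 · 7.
Divisors of 168: 1, 2, 3, 4, 6, 7, 8, 12, 14, 21, 24, 28, 42, 56, 84, 168.
Test each divisor d:
60^1 ≡ 60 (mod 203)
60^2 ≡ 149 (mod 203)
60^3 ≡ 8 (mod 203)
60^4 ≡ 74 (mod 203)
60^6 ≡ 64 (mod 203)
60^7 ≡ 186 (mod 203)
60^8 ≡ 198 (mod 203)
60^12 ≡ 36 (mod 203)
60^14 ≡ 86 (mod 203)
60^21 ≡ 162 (mod 203)
60^24 ≡ 78 (mod 203)
60^28 ≡ 88 (mod 203)
60^42 ≡ 57 (mod 203)
60^56 ≡ 30 (mod 203)
60^84 ≡ 1 (mod 203) ✓
Therefore the multiplicative order of 60 modulo 203 is 84.

84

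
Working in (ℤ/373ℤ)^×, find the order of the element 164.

186

By Lagrange's theorem, ord_373(164) divides φ(373) = 373 − 1 = 372 = 2^2 · 3 · 31.
Divisors of 372: 1, 2, 3, 4, 6, 12, 31, 62, 93, 124, 186, 372.
Check 164^d mod 373 for each divisor in increasing order:
164^1 ≡ 164
164^2 ≡ 40
164^3 ≡ 219
164^4 ≡ 108
164^6 ≡ 217
164^12 ≡ 91
164^31 ≡ 285
164^62 ≡ 284
164^93 ≡ 372
164^124 ≡ 88
164^186 ≡ 1
Hence ord(164) = 186.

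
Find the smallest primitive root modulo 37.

2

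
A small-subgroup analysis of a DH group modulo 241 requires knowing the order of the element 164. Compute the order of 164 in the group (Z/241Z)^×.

120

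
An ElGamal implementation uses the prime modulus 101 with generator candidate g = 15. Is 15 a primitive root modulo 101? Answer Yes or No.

Yes

φ(101) = 101 − 1 = 100 = 2^2 · 5^2.
15 is a primitive root mod 101 iff 15^(φ(101)/q) ≢ 1 for every prime q | φ(101), i.e. q ∈ {2, 5}.
15^50 ≡ 100 (mod 101)  [q = 2: ≢ 1 ✓]
15^20 ≡ 87 (mod 101)  [q = 5: ≢ 1 ✓]
Every test exponent gives a nontrivial residue, hence 15 generates the full group.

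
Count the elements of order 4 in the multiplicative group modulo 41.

φ(41) = 41 − 1 = 40 = 2^3 · 5.
(Z/41Z)^× is cyclic (|G| = 40); a cyclic group of order m has exactly φ(d) elements of each order d | m, and none otherwise.
4 = 2^2 divides 40, and φ(4) = 2.

2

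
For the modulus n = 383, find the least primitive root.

5

φ(383) = 383 − 1 = 382 = 2 · 191.
Test candidates g = 2, 3, … against the prime factors q ∈ {2, 191} of φ(383): g is a generator iff g^(382/q) ≢ 1 for every such q.
g = 2: 2^191 ≡ 1 — hits 1, so not a primitive root.
g = 3: 3^191 ≡ 1 — hits 1, so not a primitive root.
g = 4: 4^191 ≡ 1 — hits 1, so not a primitive root.
g = 5: 5^191 ≡ 382; 5^2 ≡ 25 — none is 1, so 5 is a primitive root.
Hence the least primitive root of 383 is 5.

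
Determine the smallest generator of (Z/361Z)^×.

φ(361) = φ(19^2) = 19·(19−1) = 342 = 2 · 3^2 · 19.
g is a primitive root iff g^(342/q) ≢ 1 (mod 361) for each prime q ∈ {2, 3, 19}.
g = 2: 2^171 ≡ 360; 2^114 ≡ 292; 2^18 ≡ 58 — none is 1, so 2 is a primitive root.
So 2 is the smallest generator of (Z/361Z)^×.

2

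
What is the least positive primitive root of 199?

φ(199) = 199 − 1 = 198 = 2 · 3^2 · 11.
g is a primitive root iff g^(198/q) ≢ 1 (mod 199) for each prime q ∈ {2, 3, 11}.
g = 2: 2^99 ≡ 1 — hits 1, so not a primitive root.
g = 3: 3^99 ≡ 198; 3^66 ≡ 106; 3^18 ≡ 125 — none is 1, so 3 is a primitive root.
The smallest primitive root modulo 199 is 3.

3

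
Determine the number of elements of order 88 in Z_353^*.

40

φ(353) = 353 − 1 = 352 = 2^5 · 11.
(Z/353Z)^× is cyclic (|G| = 352); a cyclic group of order m has exactly φ(d) elements of each order d | m, and none otherwise.
88 = 2^3 · 11 divides 352, and φ(88) = 40.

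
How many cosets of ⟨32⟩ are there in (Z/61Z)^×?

Since 32 ∈ (Z/61Z)^×, its order divides φ(61) = 61 − 1 = 60 = 2^2 · 3 · 5.
Divisors of 60: 1, 2, 3, 4, 5, 6, 10, 12, 15, 20, 30, 60.
Test each divisor d:
32^1 ≡ 32 (mod 61)
32^2 ≡ 48 (mod 61)
32^3 ≡ 11 (mod 61)
32^4 ≡ 47 (mod 61)
32^5 ≡ 40 (mod 61)
32^6 ≡ 60 (mod 61)
32^10 ≡ 14 (mod 61)
32^12 ≡ 1 (mod 61) ✓
The order of 32 is 12, so the subgroup it generates has 12 elements.
Index = |(Z/61Z)^×| / |⟨32⟩| = 60 / 12 = 5.

5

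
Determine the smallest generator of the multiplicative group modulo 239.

7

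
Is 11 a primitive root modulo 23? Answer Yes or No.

φ(23) = 23 − 1 = 22 = 2 · 11.
Test 11^(22/q) mod 23 for each prime factor q of 22:
11^11 ≡ 22 (mod 23)  [q = 2: ≢ 1 ✓]
11^2 ≡ 6 (mod 23)  [q = 11: ≢ 1 ✓]
Every test exponent gives a nontrivial residue, hence 11 generates the full group.

Yes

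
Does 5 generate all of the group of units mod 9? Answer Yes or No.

Yes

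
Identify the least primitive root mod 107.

φ(107) = 107 − 1 = 106 = 2 · 53.
g is a primitive root iff g^(106/q) ≢ 1 (mod 107) for each prime q ∈ {2, 53}.
g = 2: 2^53 ≡ 106; 2^2 ≡ 4 — none is 1, so 2 is a primitive root.
Hence the least primitive root of 107 is 2.

2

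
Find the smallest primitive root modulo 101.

φ(101) = 101 − 1 = 100 = 2^2 · 5^2.
Test candidates g = 2, 3, … against the prime factors q ∈ {2, 5} of φ(101): g is a generator iff g^(100/q) ≢ 1 for every such q.
g = 2: 2^50 ≡ 100; 2^20 ≡ 95 — none is 1, so 2 is a primitive root.
Hence the least primitive root of 101 is 2.

2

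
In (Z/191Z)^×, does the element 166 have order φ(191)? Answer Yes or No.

φ(191) = 191 − 1 = 190 = 2 · 5 · 19.
166 is a primitive root mod 191 iff 166^(φ(191)/q) ≢ 1 for every prime q | φ(191), i.e. q ∈ {2, 5, 19}.
166^95 ≡ 190 (mod 191)  [q = 2: ≢ 1 ✓]
166^38 ≡ 1 (mod 191)  [q = 5: ≡ 1 ✗]
166^10 ≡ 5 (mod 191)  [q = 19: ≢ 1 ✓]
Since 166^38 ≡ 1, the order of 166 divides 38 < 190, so 166 is not a primitive root.

No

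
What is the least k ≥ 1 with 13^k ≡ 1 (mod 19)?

18

By Lagrange's theorem, ord_19(13) divides φ(19) = 19 − 1 = 18 = 2 · 3^2.
Divisors of 18: 1, 2, 3, 6, 9, 18.
Compute 13^d (mod 19) for the divisors d until we hit 1:
13^1 ≡ 13 (mod 19)
13^2 ≡ 17 (mod 19)
13^3 ≡ 12 (mod 19)
13^6 ≡ 11 (mod 19)
13^9 ≡ 18 (mod 19)
13^18 ≡ 1 (mod 19) ✓
The smallest such exponent is 18, so the order of 13 is 18.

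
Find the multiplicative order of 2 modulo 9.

6

Since 2 ∈ (Z/9Z)^×, its order divides φ(9) = φ(3^2) = 3·(3−1) = 6 = 2 · 3.
Divisors of 6: 1, 2, 3, 6.
Compute 2^d (mod 9) for the divisors d until we hit 1:
2^1 ≡ 2 (mod 9)
2^2 ≡ 4 (mod 9)
2^3 ≡ 8 (mod 9)
2^6 ≡ 1 (mod 9) ✓
Therefore the multiplicative order of 2 modulo 9 is 6.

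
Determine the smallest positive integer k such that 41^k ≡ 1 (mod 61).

Since 41 ∈ (Z/61Z)^×, its order divides φ(61) = 61 − 1 = 60 = 2^2 · 3 · 5.
Divisors of 60: 1, 2, 3, 4, 5, 6, 10, 12, 15, 20, 30, 60.
Evaluate successive powers at the divisors of 60:
41^1 ≡ 41 (mod 61)
41^2 ≡ 34 (mod 61)
41^3 ≡ 52 (mod 61)
41^4 ≡ 58 (mod 61)
41^5 ≡ 60 (mod 61)
41^6 ≡ 20 (mod 61)
41^10 ≡ 1 (mod 61) ✓
The smallest such exponent is 10, so the order of 41 is 10.

10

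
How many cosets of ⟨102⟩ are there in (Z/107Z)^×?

2

ord(102) | φ(107) = 107 − 1 = 106 = 2 · 53.
Divisors of 106: 1, 2, 53, 106.
Compute 102^d (mod 107) for the divisors d until we hit 1:
102^1 ≡ 102 (mod 107)
102^2 ≡ 25 (mod 107)
102^53 ≡ 1 (mod 107) ✓
Thus |⟨102⟩| = ord(102) = 53.
Index = |(Z/107Z)^×| / |⟨102⟩| = 106 / 53 = 2.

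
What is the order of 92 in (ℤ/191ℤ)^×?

Since 92 ∈ (Z/191Z)^×, its order divides φ(191) = 191 − 1 = 190 = 2 · 5 · 19.
Divisors of 190: 1, 2, 5, 10, 19, 38, 95, 190.
Check 92^d mod 191 for each divisor in increasing order:
92^1 ≡ 92 (mod 191)
92^2 ≡ 60 (mod 191)
92^5 ≡ 6 (mod 191)
92^10 ≡ 36 (mod 191)
92^19 ≡ 39 (mod 191)
92^38 ≡ 184 (mod 191)
92^95 ≡ 1 (mod 191) ✓
The smallest such exponent is 95, so the order of 92 is 95.

95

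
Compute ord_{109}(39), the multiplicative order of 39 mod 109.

108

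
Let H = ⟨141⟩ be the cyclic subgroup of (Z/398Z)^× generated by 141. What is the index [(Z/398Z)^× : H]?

Since 141 ∈ (Z/398Z)^×, its order divides φ(398) = φ(2)·φ(199) = 1·198 = 198 = 2 · 3^2 · 11.
Divisors of 198: 1, 2, 3, 6, 9, 11, 18, 22, 33, 66, 99, 198.
Evaluate successive powers at the divisors of 198:
141^1 ≡ 141
141^2 ≡ 379
141^3 ≡ 107
141^6 ≡ 305
141^9 ≡ 397
141^11 ≡ 19
141^18 ≡ 1
So ord_398(141) = 18, hence |⟨141⟩| = 18.
[(Z/398Z)^× : ⟨141⟩] = 198/18 = 11.

11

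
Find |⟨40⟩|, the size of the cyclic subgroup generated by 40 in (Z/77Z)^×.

30

Since 40 ∈ (Z/77Z)^×, its order divides φ(77) = φ(7·11) = (7−1)·(11−1) = 6·10 = 60 = 2^2 · 3 · 5.
Divisors of 60: 1, 2, 3, 4, 5, 6, 10, 12, 15, 20, 30, 60.
Test each divisor d:
40^1 ≡ 40 (mod 77)
40^2 ≡ 60 (mod 77)
40^3 ≡ 13 (mod 77)
40^4 ≡ 58 (mod 77)
40^5 ≡ 10 (mod 77)
40^6 ≡ 15 (mod 77)
40^10 ≡ 23 (mod 77)
40^12 ≡ 71 (mod 77)
40^15 ≡ 76 (mod 77)
40^20 ≡ 67 (mod 77)
40^30 ≡ 1 (mod 77) ✓
Hence ord(40) = 30.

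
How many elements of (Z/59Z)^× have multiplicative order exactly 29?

φ(59) = 59 − 1 = 58 = 2 · 29.
Since (Z/59Z)^× is cyclic of order 58, the number of elements of order d is φ(d) when d | 58 and 0 otherwise.
29 | 58, and φ(29) = 29 − 1 = 28.

28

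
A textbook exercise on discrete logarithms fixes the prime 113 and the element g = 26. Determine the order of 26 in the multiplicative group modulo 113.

56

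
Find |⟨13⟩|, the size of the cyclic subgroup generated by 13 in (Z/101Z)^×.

50

By Lagrange's theorem, ord_101(13) divides φ(101) = 101 − 1 = 100 = 2^2 · 5^2.
Divisors of 100: 1, 2, 4, 5, 10, 20, 25, 50, 100.
Compute 13^d (mod 101) for the divisors d until we hit 1:
13^1 ≡ 13 (mod 101)
13^2 ≡ 68 (mod 101)
13^4 ≡ 79 (mod 101)
13^5 ≡ 17 (mod 101)
13^10 ≡ 87 (mod 101)
13^20 ≡ 95 (mod 101)
13^25 ≡ 100 (mod 101)
13^50 ≡ 1 (mod 101) ✓
So ord_101(13) = 50.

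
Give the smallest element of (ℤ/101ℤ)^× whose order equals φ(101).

2

φ(101) = 101 − 1 = 100 = 2^2 · 5^2.
Test candidates g = 2, 3, … against the prime factors q ∈ {2, 5} of φ(101): g is a generator iff g^(100/q) ≢ 1 for every such q.
g = 2: 2^50 ≡ 100; 2^20 ≡ 95 — none is 1, so 2 is a primitive root.
So 2 is the smallest generator of (Z/101Z)^×.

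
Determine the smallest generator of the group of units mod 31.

3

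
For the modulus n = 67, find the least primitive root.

φ(67) = 67 − 1 = 66 = 2 · 3 · 11.
g is a primitive root iff g^(66/q) ≢ 1 (mod 67) for each prime q ∈ {2, 3, 11}.
g = 2: 2^33 ≡ 66; 2^22 ≡ 37; 2^6 ≡ 64 — none is 1, so 2 is a primitive root.
Hence the least primitive root of 67 is 2.

2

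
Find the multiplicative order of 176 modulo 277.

ord(176) | φ(277) = 277 − 1 = 276 = 2^2 · 3 · 23.
Divisors of 276: 1, 2, 3, 4, 6, 12, 23, 46, 69, 92, 138, 276.
Test each divisor d:
176^1 ≡ 176 (mod 277)
176^2 ≡ 229 (mod 277)
176^3 ≡ 139 (mod 277)
176^4 ≡ 88 (mod 277)
176^6 ≡ 208 (mod 277)
176^12 ≡ 52 (mod 277)
176^23 ≡ 242 (mod 277)
176^46 ≡ 117 (mod 277)
176^69 ≡ 60 (mod 277)
176^92 ≡ 116 (mod 277)
176^138 ≡ 276 (mod 277)
176^276 ≡ 1 (mod 277) ✓
So ord_277(176) = 276.

276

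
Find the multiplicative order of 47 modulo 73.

ord(47) | φ(73) = 73 − 1 = 72 = 2^3 · 3^2.
Divisors of 72: 1, 2, 3, 4, 6, 8, 9, 12, 18, 24, 36, 72.
Evaluate successive powers at the divisors of 72:
47^1 ≡ 47
47^2 ≡ 19
47^3 ≡ 17
47^4 ≡ 69
47^6 ≡ 70
47^8 ≡ 16
47^9 ≡ 22
47^12 ≡ 9
47^18 ≡ 46
47^24 ≡ 8
47^36 ≡ 72
47^72 ≡ 1
So ord_73(47) = 72.

72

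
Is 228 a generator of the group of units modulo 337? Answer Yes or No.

Yes

φ(337) = 337 − 1 = 336 = 2^4 · 3 · 7.
An element g generates (Z/337Z)^× iff g^(336/q) ≢ 1 (mod 337) for each prime q ∈ {2, 3, 7}.
228^168 ≡ 336 (mod 337)  [q = 2: ≢ 1 ✓]
228^112 ≡ 208 (mod 337)  [q = 3: ≢ 1 ✓]
228^48 ≡ 295 (mod 337)  [q = 7: ≢ 1 ✓]
None equal 1, so ord_337(228) = 336: 228 is a primitive root.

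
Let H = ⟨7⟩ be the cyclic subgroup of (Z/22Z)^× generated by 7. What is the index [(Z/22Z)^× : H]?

ord(7) | φ(22) = φ(2)·φ(11) = 1·10 = 10 = 2 · 5.
Divisors of 10: 1, 2, 5, 10.
Compute 7^d (mod 22) for the divisors d until we hit 1:
7^1 ≡ 7 (mod 22)
7^2 ≡ 5 (mod 22)
7^5 ≡ 21 (mod 22)
7^10 ≡ 1 (mod 22) ✓
Thus |⟨7⟩| = ord(7) = 10.
Index = |(Z/22Z)^×| / |⟨7⟩| = 10 / 10 = 1.

1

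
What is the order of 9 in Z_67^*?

Since 9 ∈ (Z/67Z)^×, its order divides φ(67) = 67 − 1 = 66 = 2 · 3 · 11.
Divisors of 66: 1, 2, 3, 6, 11, 22, 33, 66.
Test each divisor d:
9^1 ≡ 9
9^2 ≡ 14
9^3 ≡ 59
9^6 ≡ 64
9^11 ≡ 1
Therefore the multiplicative order of 9 modulo 67 is 11.

11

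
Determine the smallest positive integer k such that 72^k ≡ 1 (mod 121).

110

ord(72) | φ(121) = φ(11^2) = 11·(11−1) = 110 = 2 · 5 · 11.
Divisors of 110: 1, 2, 5, 10, 11, 22, 55, 110.
Test each divisor d:
72^1 ≡ 72 (mod 121)
72^2 ≡ 102 (mod 121)
72^5 ≡ 98 (mod 121)
72^10 ≡ 45 (mod 121)
72^11 ≡ 94 (mod 121)
72^22 ≡ 3 (mod 121)
72^55 ≡ 120 (mod 121)
72^110 ≡ 1 (mod 121) ✓
So ord_121(72) = 110.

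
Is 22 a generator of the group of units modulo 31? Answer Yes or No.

Yes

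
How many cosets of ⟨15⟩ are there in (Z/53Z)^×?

4

Since 15 ∈ (Z/53Z)^×, its order divides φ(53) = 53 − 1 = 52 = 2^2 · 13.
Divisors of 52: 1, 2, 4, 13, 26, 52.
Test each divisor d:
15^1 ≡ 15
15^2 ≡ 13
15^4 ≡ 10
15^13 ≡ 1
So ord_53(15) = 13, hence |⟨15⟩| = 13.
[(Z/53Z)^× : ⟨15⟩] = 52/13 = 4.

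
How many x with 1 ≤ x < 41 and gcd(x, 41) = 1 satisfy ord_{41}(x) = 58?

0

φ(41) = 41 − 1 = 40 = 2^3 · 5.
Since (Z/41Z)^× is cyclic of order 40, the number of elements of order d is φ(d) when d | 40 and 0 otherwise.
58 does not divide 40, so no element of (Z/41Z)^× has order 58.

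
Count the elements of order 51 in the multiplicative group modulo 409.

φ(409) = 409 − 1 = 408 = 2^3 · 3 · 17.
(Z/409Z)^× is cyclic (|G| = 408); a cyclic group of order m has exactly φ(d) elements of each order d | m, and none otherwise.
51 = 3 · 17 divides 408, and φ(51) = 32.

32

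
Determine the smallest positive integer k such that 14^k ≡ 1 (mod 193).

32

By Lagrange's theorem, ord_193(14) divides φ(193) = 193 − 1 = 192 = 2^6 · 3.
Divisors of 192: 1, 2, 3, 4, 6, 8, 12, 16, 24, 32, 48, 64, 96, 192.
Check 14^d mod 193 for each divisor in increasing order:
14^1 ≡ 14 (mod 193)
14^2 ≡ 3 (mod 193)
14^3 ≡ 42 (mod 193)
14^4 ≡ 9 (mod 193)
14^6 ≡ 27 (mod 193)
14^8 ≡ 81 (mod 193)
14^12 ≡ 150 (mod 193)
14^16 ≡ 192 (mod 193)
14^24 ≡ 112 (mod 193)
14^32 ≡ 1 (mod 193) ✓
Therefore the multiplicative order of 14 modulo 193 is 32.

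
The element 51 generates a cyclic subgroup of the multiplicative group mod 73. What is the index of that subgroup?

9

ord(51) | φ(73) = 73 − 1 = 72 = 2^3 · 3^2.
Divisors of 72: 1, 2, 3, 4, 6, 8, 9, 12, 18, 24, 36, 72.
Test each divisor d:
51^1 ≡ 51 (mod 73)
51^2 ≡ 46 (mod 73)
51^3 ≡ 10 (mod 73)
51^4 ≡ 72 (mod 73)
51^6 ≡ 27 (mod 73)
51^8 ≡ 1 (mod 73) ✓
Thus |⟨51⟩| = ord(51) = 8.
Index = |(Z/73Z)^×| / |⟨51⟩| = 72 / 8 = 9.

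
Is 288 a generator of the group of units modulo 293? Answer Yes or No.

φ(293) = 293 − 1 = 292 = 2^2 · 73.
Test 288^(292/q) mod 293 for each prime factor q of 292:
288^146 ≡ 292 (mod 293)  [q = 2: ≢ 1 ✓]
288^4 ≡ 39 (mod 293)  [q = 73: ≢ 1 ✓]
None equal 1, so ord_293(288) = 292: 288 is a primitive root.

Yes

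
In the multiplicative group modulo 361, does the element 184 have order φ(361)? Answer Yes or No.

Yes

φ(361) = φ(19^2) = 19·(19−1) = 342 = 2 · 3^2 · 19.
An element g generates (Z/361Z)^× iff g^(342/q) ≢ 1 (mod 361) for each prime q ∈ {2, 3, 19}.
184^171 ≡ 360 (mod 361)  [q = 2: ≢ 1 ✓]
184^114 ≡ 68 (mod 361)  [q = 3: ≢ 1 ✓]
184^18 ≡ 191 (mod 361)  [q = 19: ≢ 1 ✓]
All checks pass, so 184 has order 342 and is a primitive root modulo 361.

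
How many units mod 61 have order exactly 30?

φ(61) = 61 − 1 = 60 = 2^2 · 3 · 5.
(Z/61Z)^× is cyclic (|G| = 60); a cyclic group of order m has exactly φ(d) elements of each order d | m, and none otherwise.
30 = 2 · 3 · 5 divides 60, and φ(30) = 8.

8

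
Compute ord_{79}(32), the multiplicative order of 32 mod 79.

39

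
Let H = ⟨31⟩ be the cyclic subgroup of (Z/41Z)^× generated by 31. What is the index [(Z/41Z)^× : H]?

By Lagrange's theorem, ord_41(31) divides φ(41) = 41 − 1 = 40 = 2^3 · 5.
Divisors of 40: 1, 2, 4, 5, 8, 10, 20, 40.
Evaluate successive powers at the divisors of 40:
31^1 ≡ 31 (mod 41)
31^2 ≡ 18 (mod 41)
31^4 ≡ 37 (mod 41)
31^5 ≡ 40 (mod 41)
31^8 ≡ 16 (mod 41)
31^10 ≡ 1 (mod 41) ✓
So ord_41(31) = 10, hence |⟨31⟩| = 10.
The index is φ(41) / ord(31) = 40 / 10 = 4.

4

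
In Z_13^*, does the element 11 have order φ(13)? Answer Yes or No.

Yes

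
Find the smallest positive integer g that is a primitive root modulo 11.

2

φ(11) = 11 − 1 = 10 = 2 · 5.
g is a primitive root iff g^(10/q) ≢ 1 (mod 11) for each prime q ∈ {2, 5}.
g = 2: 2^5 ≡ 10; 2^2 ≡ 4 — none is 1, so 2 is a primitive root.
Hence the least primitive root of 11 is 2.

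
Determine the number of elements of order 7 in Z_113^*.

6

φ(113) = 113 − 1 = 112 = 2^4 · 7.
Since (Z/113Z)^× is cyclic of order 112, the number of elements of order d is φ(d) when d | 112 and 0 otherwise.
7 | 112, and φ(7) = 7 − 1 = 6.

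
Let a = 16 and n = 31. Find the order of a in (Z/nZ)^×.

The order of 16 must divide φ(31) = 31 − 1 = 30 = 2 · 3 · 5.
Divisors of 30: 1, 2, 3, 5, 6, 10, 15, 30.
Evaluate successive powers at the divisors of 30:
16^1 ≡ 16 (mod 31)
16^2 ≡ 8 (mod 31)
16^3 ≡ 4 (mod 31)
16^5 ≡ 1 (mod 31) ✓
Therefore the multiplicative order of 16 modulo 31 is 5.

5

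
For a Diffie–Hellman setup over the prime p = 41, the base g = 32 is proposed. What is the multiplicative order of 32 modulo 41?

4

ord(32) | φ(41) = 41 − 1 = 40 = 2^3 · 5.
Divisors of 40: 1, 2, 4, 5, 8, 10, 20, 40.
Check 32^d mod 41 for each divisor in increasing order:
32^1 ≡ 32 (mod 41)
32^2 ≡ 40 (mod 41)
32^4 ≡ 1 (mod 41) ✓
So ord_41(32) = 4.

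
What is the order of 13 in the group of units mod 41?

Since 13 ∈ (Z/41Z)^×, its order divides φ(41) = 41 − 1 = 40 = 2^3 · 5.
Divisors of 40: 1, 2, 4, 5, 8, 10, 20, 40.
Check 13^d mod 41 for each divisor in increasing order:
13^1 ≡ 13 (mod 41)
13^2 ≡ 5 (mod 41)
13^4 ≡ 25 (mod 41)
13^5 ≡ 38 (mod 41)
13^8 ≡ 10 (mod 41)
13^10 ≡ 9 (mod 41)
13^20 ≡ 40 (mod 41)
13^40 ≡ 1 (mod 41) ✓
Therefore the multiplicative order of 13 modulo 41 is 40.

40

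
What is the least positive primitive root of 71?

7

φ(71) = 71 − 1 = 70 = 2 · 5 · 7.
g is a primitive root iff g^(70/q) ≢ 1 (mod 71) for each prime q ∈ {2, 5, 7}.
g = 2: 2^35 ≡ 1 — hits 1, so not a primitive root.
g = 3: 3^35 ≡ 1 — hits 1, so not a primitive root.
g = 4: 4^35 ≡ 1 — hits 1, so not a primitive root.
g = 5: 5^35 ≡ 1 — hits 1, so not a primitive root.
g = 6: 6^35 ≡ 1 — hits 1, so not a primitive root.
g = 7: 7^35 ≡ 70; 7^14 ≡ 54; 7^10 ≡ 45 — none is 1, so 7 is a primitive root.
The smallest primitive root modulo 71 is 7.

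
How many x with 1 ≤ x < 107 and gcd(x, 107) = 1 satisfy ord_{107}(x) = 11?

0

φ(107) = 107 − 1 = 106 = 2 · 53.
In a cyclic group of order 106, there are φ(d) elements of order d for each divisor d of 106, and zero for non-divisors.
Here 106 is not a multiple of 11, so there are no elements of order 11.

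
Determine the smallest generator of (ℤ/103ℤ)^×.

φ(103) = 103 − 1 = 102 = 2 · 3 · 17.
Test candidates g = 2, 3, … against the prime factors q ∈ {2, 3, 17} of φ(103): g is a generator iff g^(102/q) ≢ 1 for every such q.
g = 2: 2^51 ≡ 1 — hits 1, so not a primitive root.
g = 3: 3^51 ≡ 102; 3^34 ≡ 1 — hits 1, so not a primitive root.
g = 4: 4^51 ≡ 1 — hits 1, so not a primitive root.
g = 5: 5^51 ≡ 102; 5^34 ≡ 56; 5^6 ≡ 72 — none is 1, so 5 is a primitive root.
So 5 is the smallest generator of (Z/103Z)^×.

5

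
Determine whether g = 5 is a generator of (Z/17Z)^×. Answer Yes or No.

φ(17) = 17 − 1 = 16 = 2^4.
It suffices to check that the order of 5 is not a proper divisor of 16: compute 5^(16/q) for q ∈ {2}.
5^8 ≡ 16 (mod 17)  [q = 2: ≢ 1 ✓]
None equal 1, so ord_17(5) = 16: 5 is a primitive root.

Yes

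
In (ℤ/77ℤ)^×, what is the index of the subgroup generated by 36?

12

The order of 36 must divide φ(77) = φ(7·11) = (7−1)·(11−1) = 6·10 = 60 = 2^2 · 3 · 5.
Divisors of 60: 1, 2, 3, 4, 5, 6, 10, 12, 15, 20, 30, 60.
Compute 36^d (mod 77) for the divisors d until we hit 1:
36^1 ≡ 36
36^2 ≡ 64
36^3 ≡ 71
36^4 ≡ 15
36^5 ≡ 1
So ord_77(36) = 5, hence |⟨36⟩| = 5.
Index = |(Z/77Z)^×| / |⟨36⟩| = 60 / 5 = 12.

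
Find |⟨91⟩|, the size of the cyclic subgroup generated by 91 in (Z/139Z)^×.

23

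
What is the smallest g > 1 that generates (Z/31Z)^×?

3

φ(31) = 31 − 1 = 30 = 2 · 3 · 5.
g is a primitive root iff g^(30/q) ≢ 1 (mod 31) for each prime q ∈ {2, 3, 5}.
g = 2: 2^15 ≡ 1 — hits 1, so not a primitive root.
g = 3: 3^15 ≡ 30; 3^10 ≡ 25; 3^6 ≡ 16 — none is 1, so 3 is a primitive root.
Hence the least primitive root of 31 is 3.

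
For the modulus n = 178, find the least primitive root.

φ(178) = φ(2)·φ(89) = 1·88 = 88 = 2^3 · 11.
g is a primitive root iff g^(88/q) ≢ 1 (mod 178) for each prime q ∈ {2, 11}.
g = 2: gcd(2, 178) = 2 > 1, not a unit — skip.
g = 3: 3^44 ≡ 177; 3^8 ≡ 153 — none is 1, so 3 is a primitive root.
The smallest primitive root modulo 178 is 3.

3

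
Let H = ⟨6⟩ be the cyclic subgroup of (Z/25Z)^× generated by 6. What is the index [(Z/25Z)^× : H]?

4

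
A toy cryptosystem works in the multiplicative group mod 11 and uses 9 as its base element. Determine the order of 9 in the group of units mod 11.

5

By Lagrange's theorem, ord_11(9) divides φ(11) = 11 − 1 = 10 = 2 · 5.
Divisors of 10: 1, 2, 5, 10.
Evaluate successive powers at the divisors of 10:
9^1 ≡ 9 (mod 11)
9^2 ≡ 4 (mod 11)
9^5 ≡ 1 (mod 11) ✓
Therefore the multiplicative order of 9 modulo 11 is 5.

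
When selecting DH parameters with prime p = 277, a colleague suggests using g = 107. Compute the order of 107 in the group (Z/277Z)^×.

The order of 107 must divide φ(277) = 277 − 1 = 276 = 2^2 · 3 · 23.
Divisors of 276: 1, 2, 3, 4, 6, 12, 23, 46, 69, 92, 138, 276.
Compute 107^d (mod 277) for the divisors d until we hit 1:
107^1 ≡ 107 (mod 277)
107^2 ≡ 92 (mod 277)
107^3 ≡ 149 (mod 277)
107^4 ≡ 154 (mod 277)
107^6 ≡ 41 (mod 277)
107^12 ≡ 19 (mod 277)
107^23 ≡ 182 (mod 277)
107^46 ≡ 161 (mod 277)
107^69 ≡ 217 (mod 277)
107^92 ≡ 160 (mod 277)
107^138 ≡ 276 (mod 277)
107^276 ≡ 1 (mod 277) ✓
Hence ord(107) = 276.

276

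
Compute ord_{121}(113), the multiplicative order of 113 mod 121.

55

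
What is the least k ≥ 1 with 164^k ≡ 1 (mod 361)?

114

ord(164) | φ(361) = φ(19^2) = 19·(19−1) = 342 = 2 · 3^2 · 19.
Divisors of 342: 1, 2, 3, 6, 9, 18, 19, 38, 57, 114, 171, 342.
Evaluate successive powers at the divisors of 342:
164^1 ≡ 164 (mod 361)
164^2 ≡ 182 (mod 361)
164^3 ≡ 246 (mod 361)
164^6 ≡ 229 (mod 361)
164^9 ≡ 18 (mod 361)
164^18 ≡ 324 (mod 361)
164^19 ≡ 69 (mod 361)
164^38 ≡ 68 (mod 361)
164^57 ≡ 360 (mod 361)
164^114 ≡ 1 (mod 361) ✓
So ord_361(164) = 114.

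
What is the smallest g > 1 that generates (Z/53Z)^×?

φ(53) = 53 − 1 = 52 = 2^2 · 13.
Test candidates g = 2, 3, … against the prime factors q ∈ {2, 13} of φ(53): g is a generator iff g^(52/q) ≢ 1 for every such q.
g = 2: 2^26 ≡ 52; 2^4 ≡ 16 — none is 1, so 2 is a primitive root.
So 2 is the smallest generator of (Z/53Z)^×.

2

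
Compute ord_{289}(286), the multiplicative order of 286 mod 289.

272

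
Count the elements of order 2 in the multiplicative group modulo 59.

φ(59) = 59 − 1 = 58 = 2 · 29.
Since (Z/59Z)^× is cyclic of order 58, the number of elements of order d is φ(d) when d | 58 and 0 otherwise.
2 | 58, and φ(2) = 2 − 1 = 1.

1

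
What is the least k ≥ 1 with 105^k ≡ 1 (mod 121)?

By Lagrange's theorem, ord_121(105) divides φ(121) = φ(11^2) = 11·(11−1) = 110 = 2 · 5 · 11.
Divisors of 110: 1, 2, 5, 10, 11, 22, 55, 110.
Compute 105^d (mod 121) for the divisors d until we hit 1:
105^1 ≡ 105 (mod 121)
105^2 ≡ 14 (mod 121)
105^5 ≡ 10 (mod 121)
105^10 ≡ 100 (mod 121)
105^11 ≡ 94 (mod 121)
105^22 ≡ 3 (mod 121)
105^55 ≡ 120 (mod 121)
105^110 ≡ 1 (mod 121) ✓
Therefore the multiplicative order of 105 modulo 121 is 110.

110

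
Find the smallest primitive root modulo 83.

2

φ(83) = 83 − 1 = 82 = 2 · 41.
g is a primitive root iff g^(82/q) ≢ 1 (mod 83) for each prime q ∈ {2, 41}.
g = 2: 2^41 ≡ 82; 2^2 ≡ 4 — none is 1, so 2 is a primitive root.
So 2 is the smallest generator of (Z/83Z)^×.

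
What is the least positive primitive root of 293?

φ(293) = 293 − 1 = 292 = 2^2 · 73.
g is a primitive root iff g^(292/q) ≢ 1 (mod 293) for each prime q ∈ {2, 73}.
g = 2: 2^146 ≡ 292; 2^4 ≡ 16 — none is 1, so 2 is a primitive root.
Hence the least primitive root of 293 is 2.

2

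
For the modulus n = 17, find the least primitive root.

φ(17) = 17 − 1 = 16 = 2^4.
Test candidates g = 2, 3, … against the prime factors q ∈ {2} of φ(17): g is a generator iff g^(16/q) ≢ 1 for every such q.
g = 2: 2^8 ≡ 1 — hits 1, so not a primitive root.
g = 3: 3^8 ≡ 16 — none is 1, so 3 is a primitive root.
Hence the least primitive root of 17 is 3.

3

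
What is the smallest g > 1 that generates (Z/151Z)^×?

6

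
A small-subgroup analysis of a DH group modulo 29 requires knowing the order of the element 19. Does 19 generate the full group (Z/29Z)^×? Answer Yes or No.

Yes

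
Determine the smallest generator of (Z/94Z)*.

5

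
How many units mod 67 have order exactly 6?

2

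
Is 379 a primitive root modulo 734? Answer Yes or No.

φ(734) = φ(2)·φ(367) = 1·366 = 366 = 2 · 3 · 61.
It suffices to check that the order of 379 is not a proper divisor of 366: compute 379^(366/q) for q ∈ {2, 3, 61}.
379^183 ≡ 733 (mod 734)  [q = 2: ≢ 1 ✓]
379^122 ≡ 83 (mod 734)  [q = 3: ≢ 1 ✓]
379^6 ≡ 439 (mod 734)  [q = 61: ≢ 1 ✓]
None equal 1, so ord_734(379) = 366: 379 is a primitive root.

Yes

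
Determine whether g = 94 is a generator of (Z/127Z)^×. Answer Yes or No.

No

φ(127) = 127 − 1 = 126 = 2 · 3^2 · 7.
It suffices to check that the order of 94 is not a proper divisor of 126: compute 94^(126/q) for q ∈ {2, 3, 7}.
94^63 ≡ 1 (mod 127)  [q = 2: ≡ 1 ✗]
94^42 ≡ 1 (mod 127)  [q = 3: ≡ 1 ✗]
94^18 ≡ 32 (mod 127)  [q = 7: ≢ 1 ✓]
The check at q = 2 fails, so 94 generates a proper subgroup.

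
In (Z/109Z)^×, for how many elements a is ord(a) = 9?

6

φ(109) = 109 − 1 = 108 = 2^2 · 3^3.
(Z/109Z)^× is cyclic (|G| = 108); a cyclic group of order m has exactly φ(d) elements of each order d | m, and none otherwise.
9 = 3^2 divides 108, and φ(9) = 6.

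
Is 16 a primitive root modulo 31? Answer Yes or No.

No

φ(31) = 31 − 1 = 30 = 2 · 3 · 5.
It suffices to check that the order of 16 is not a proper divisor of 30: compute 16^(30/q) for q ∈ {2, 3, 5}.
16^15 ≡ 1 (mod 31)  [q = 2: ≡ 1 ✗]
16^10 ≡ 1 (mod 31)  [q = 3: ≡ 1 ✗]
16^6 ≡ 16 (mod 31)  [q = 5: ≢ 1 ✓]
Since 16^15 ≡ 1, the order of 16 divides 15 < 30, so 16 is not a primitive root.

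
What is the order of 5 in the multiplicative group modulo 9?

6

The order of 5 must divide φ(9) = φ(3^2) = 3·(3−1) = 6 = 2 · 3.
Divisors of 6: 1, 2, 3, 6.
Compute 5^d (mod 9) for the divisors d until we hit 1:
5^1 ≡ 5
5^2 ≡ 7
5^3 ≡ 8
5^6 ≡ 1
The smallest such exponent is 6, so the order of 5 is 6.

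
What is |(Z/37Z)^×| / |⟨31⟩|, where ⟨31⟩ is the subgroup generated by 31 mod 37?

9

The order of 31 must divide φ(37) = 37 − 1 = 36 = 2^2 · 3^2.
Divisors of 36: 1, 2, 3, 4, 6, 9, 12, 18, 36.
Evaluate successive powers at the divisors of 36:
31^1 ≡ 31 (mod 37)
31^2 ≡ 36 (mod 37)
31^3 ≡ 6 (mod 37)
31^4 ≡ 1 (mod 37) ✓
The order of 31 is 4, so the subgroup it generates has 4 elements.
[(Z/37Z)^× : ⟨31⟩] = 36/4 = 9.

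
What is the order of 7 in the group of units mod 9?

3

The order of 7 must divide φ(9) = φ(3^2) = 3·(3−1) = 6 = 2 · 3.
Divisors of 6: 1, 2, 3, 6.
Compute 7^d (mod 9) for the divisors d until we hit 1:
7^1 ≡ 7
7^2 ≡ 4
7^3 ≡ 1
So ord_9(7) = 3.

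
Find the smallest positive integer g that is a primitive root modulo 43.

φ(43) = 43 − 1 = 42 = 2 · 3 · 7.
Test candidates g = 2, 3, … against the prime factors q ∈ {2, 3, 7} of φ(43): g is a generator iff g^(42/q) ≢ 1 for every such q.
g = 2: 2^21 ≡ 42; 2^14 ≡ 1 — hits 1, so not a primitive root.
g = 3: 3^21 ≡ 42; 3^14 ≡ 36; 3^6 ≡ 41 — none is 1, so 3 is a primitive root.
Hence the least primitive root of 43 is 3.

3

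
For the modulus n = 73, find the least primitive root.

5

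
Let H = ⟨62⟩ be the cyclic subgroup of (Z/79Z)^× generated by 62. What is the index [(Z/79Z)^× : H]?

The order of 62 must divide φ(79) = 79 − 1 = 78 = 2 · 3 · 13.
Divisors of 78: 1, 2, 3, 6, 13, 26, 39, 78.
Evaluate successive powers at the divisors of 78:
62^1 ≡ 62
62^2 ≡ 52
62^3 ≡ 64
62^6 ≡ 67
62^13 ≡ 1
So ord_79(62) = 13, hence |⟨62⟩| = 13.
Index = |(Z/79Z)^×| / |⟨62⟩| = 78 / 13 = 6.

6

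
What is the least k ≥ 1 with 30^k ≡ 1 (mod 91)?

6

ord(30) | φ(91) = φ(7·13) = (7−1)·(13−1) = 6·12 = 72 = 2^3 · 3^2.
Divisors of 72: 1, 2, 3, 4, 6, 8, 9, 12, 18, 24, 36, 72.
Evaluate successive powers at the divisors of 72:
30^1 ≡ 30 (mod 91)
30^2 ≡ 81 (mod 91)
30^3 ≡ 64 (mod 91)
30^4 ≡ 9 (mod 91)
30^6 ≡ 1 (mod 91) ✓
The smallest such exponent is 6, so the order of 30 is 6.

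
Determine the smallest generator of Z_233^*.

3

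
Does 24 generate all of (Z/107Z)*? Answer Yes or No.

Yes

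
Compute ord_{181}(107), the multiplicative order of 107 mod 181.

20

The order of 107 must divide φ(181) = 181 − 1 = 180 = 2^2 · 3^2 · 5.
Divisors of 180: 1, 2, 3, 4, 5, 6, 9, 10, 12, 15, 18, 20, 30, 36, 45, 60, 90, 180.
Compute 107^d (mod 181) for the divisors d until we hit 1:
107^1 ≡ 107 (mod 181)
107^2 ≡ 46 (mod 181)
107^3 ≡ 35 (mod 181)
107^4 ≡ 125 (mod 181)
107^5 ≡ 162 (mod 181)
107^6 ≡ 139 (mod 181)
107^9 ≡ 159 (mod 181)
107^10 ≡ 180 (mod 181)
107^12 ≡ 135 (mod 181)
107^15 ≡ 19 (mod 181)
107^18 ≡ 122 (mod 181)
107^20 ≡ 1 (mod 181) ✓
Hence ord(107) = 20.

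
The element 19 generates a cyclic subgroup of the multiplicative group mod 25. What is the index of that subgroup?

By Lagrange's theorem, ord_25(19) divides φ(25) = φ(5^2) = 5·(5−1) = 20 = 2^2 · 5.
Divisors of 20: 1, 2, 4, 5, 10, 20.
Test each divisor d:
19^1 ≡ 19 (mod 25)
19^2 ≡ 11 (mod 25)
19^4 ≡ 21 (mod 25)
19^5 ≡ 24 (mod 25)
19^10 ≡ 1 (mod 25) ✓
Thus |⟨19⟩| = ord(19) = 10.
Index = |(Z/25Z)^×| / |⟨19⟩| = 20 / 10 = 2.

2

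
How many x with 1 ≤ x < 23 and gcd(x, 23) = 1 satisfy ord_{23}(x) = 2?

φ(23) = 23 − 1 = 22 = 2 · 11.
In a cyclic group of order 22, there are φ(d) elements of order d for each divisor d of 22, and zero for non-divisors.
2 | 22, and φ(2) = 2 − 1 = 1.

1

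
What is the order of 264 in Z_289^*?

136

Since 264 ∈ (Z/289Z)^×, its order divides φ(289) = φ(17^2) = 17·(17−1) = 272 = 2^4 · 17.
Divisors of 272: 1, 2, 4, 8, 16, 17, 34, 68, 136, 272.
Check 264^d mod 289 for each divisor in increasing order:
264^1 ≡ 264
264^2 ≡ 47
264^4 ≡ 186
264^8 ≡ 205
264^16 ≡ 120
264^17 ≡ 179
264^34 ≡ 251
264^68 ≡ 288
264^136 ≡ 1
The smallest such exponent is 136, so the order of 264 is 136.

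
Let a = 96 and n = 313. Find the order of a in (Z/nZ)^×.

156

The order of 96 must divide φ(313) = 313 − 1 = 312 = 2^3 · 3 · 13.
Divisors of 312: 1, 2, 3, 4, 6, 8, 12, 13, 24, 26, 39, 52, 78, 104, 156, 312.
Check 96^d mod 313 for each divisor in increasing order:
96^1 ≡ 96 (mod 313)
96^2 ≡ 139 (mod 313)
96^3 ≡ 198 (mod 313)
96^4 ≡ 228 (mod 313)
96^6 ≡ 79 (mod 313)
96^8 ≡ 26 (mod 313)
96^12 ≡ 294 (mod 313)
96^13 ≡ 54 (mod 313)
96^24 ≡ 48 (mod 313)
96^26 ≡ 99 (mod 313)
96^39 ≡ 25 (mod 313)
96^52 ≡ 98 (mod 313)
96^78 ≡ 312 (mod 313)
96^104 ≡ 214 (mod 313)
96^156 ≡ 1 (mod 313) ✓
The smallest such exponent is 156, so the order of 96 is 156.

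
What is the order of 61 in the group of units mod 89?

By Lagrange's theorem, ord_89(61) divides φ(89) = 89 − 1 = 88 = 2^3 · 11.
Divisors of 88: 1, 2, 4, 8, 11, 22, 44, 88.
Test each divisor d:
61^1 ≡ 61 (mod 89)
61^2 ≡ 72 (mod 89)
61^4 ≡ 22 (mod 89)
61^8 ≡ 39 (mod 89)
61^11 ≡ 52 (mod 89)
61^22 ≡ 34 (mod 89)
61^44 ≡ 88 (mod 89)
61^88 ≡ 1 (mod 89) ✓
Therefore the multiplicative order of 61 modulo 89 is 88.

88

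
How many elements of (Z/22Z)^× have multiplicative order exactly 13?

0

φ(22) = φ(2)·φ(11) = 1·10 = 10 = 2 · 5.
In a cyclic group of order 10, there are φ(d) elements of order d for each divisor d of 10, and zero for non-divisors.
Here 10 is not a multiple of 13, so there are no elements of order 13.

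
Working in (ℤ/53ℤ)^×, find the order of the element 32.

ord(32) | φ(53) = 53 − 1 = 52 = 2^2 · 13.
Divisors of 52: 1, 2, 4, 13, 26, 52.
Compute 32^d (mod 53) for the divisors d until we hit 1:
32^1 ≡ 32 (mod 53)
32^2 ≡ 17 (mod 53)
32^4 ≡ 24 (mod 53)
32^13 ≡ 30 (mod 53)
32^26 ≡ 52 (mod 53)
32^52 ≡ 1 (mod 53) ✓
So ord_53(32) = 52.

52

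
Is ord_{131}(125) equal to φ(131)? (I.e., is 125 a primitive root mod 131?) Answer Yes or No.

No

φ(131) = 131 − 1 = 130 = 2 · 5 · 13.
Test 125^(130/q) mod 131 for each prime factor q of 130:
125^65 ≡ 1 (mod 131)  [q = 2: ≡ 1 ✗]
125^26 ≡ 61 (mod 131)  [q = 5: ≢ 1 ✓]
125^10 ≡ 113 (mod 131)  [q = 13: ≢ 1 ✓]
125^65 ≡ 1 shows ord(125) | 65, strictly less than φ(131); not a primitive root.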